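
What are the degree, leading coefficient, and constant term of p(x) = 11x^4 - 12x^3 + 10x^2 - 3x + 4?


Highest power of x is 4, with coefficient 11. Constant term is 4.
Degree = 4, leading coefficient = 11, constant term = 4


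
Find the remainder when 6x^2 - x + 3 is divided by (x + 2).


By the Remainder Theorem, the remainder equals p(-2):
  6*(-2)^2 = 24
  -1*(-2)^1 = 2
  constant: 3
Sum: 24 + 2 + 3 = 29


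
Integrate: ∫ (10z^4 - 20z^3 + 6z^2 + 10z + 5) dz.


Reverse power rule on each term:
  ∫ 10z^4 dz = 2z^5
  ∫ -20z^3 dz = -5z^4
  ∫ 6z^2 dz = 2z^3
  ∫ 10z dz = 5z^2
  ∫ 5 dz = 5z
F(z) = 2z^5 - 5z^4 + 2z^3 + 5z^2 + 5z + C


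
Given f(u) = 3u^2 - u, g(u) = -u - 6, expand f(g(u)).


Substitute g(u) into f:
f(g(u)) = 3*(-u - 6)^2 + (-1)*(-u - 6)
(-u - 6)^2 = u^2 + 12u + 36
Expand and combine: 3u^2 + 37u + 114


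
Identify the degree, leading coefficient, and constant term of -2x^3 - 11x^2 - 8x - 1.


Highest power of x is 3, with coefficient -2. Constant term is -1.
Degree = 3, leading coefficient = -2, constant term = -1


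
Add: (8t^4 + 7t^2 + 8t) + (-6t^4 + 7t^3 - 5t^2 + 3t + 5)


Align terms by degree and add:
  8t^4 + 7t^2 + 8t
  -6t^4 + 7t^3 - 5t^2 + 3t + 5
= 2t^4 + 7t^3 + 2t^2 + 11t + 5


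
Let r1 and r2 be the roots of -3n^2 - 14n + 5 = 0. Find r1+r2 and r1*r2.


For an^2+bn+c=0: sum = -b/a, product = c/a.
a=-3, b=-14, c=5
Sum = -(-14)/-3 = -14/3
Product = (5)/-3 = -5/3


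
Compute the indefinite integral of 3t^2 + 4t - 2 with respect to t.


Reverse power rule on each term:
  ∫ 3t^2 dt = t^3
  ∫ 4t dt = 2t^2
  ∫ -2 dt = -2t
F(t) = t^3 + 2t^2 - 2t + C


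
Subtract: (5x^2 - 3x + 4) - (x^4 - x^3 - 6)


Distribute the minus sign:
  (5x^2 - 3x + 4)
- (x^4 - x^3 - 6)
Negate second polynomial: -x^4 + x^3 + 6
Add: -x^4 + x^3 + 5x^2 - 3x + 10


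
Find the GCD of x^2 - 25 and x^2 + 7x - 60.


Factor each:
  x^2 - 25 = (x - 5)(x + 5)
  x^2 + 7x - 60 = (x - 5)(x + 12)
Common monic factor: x - 5


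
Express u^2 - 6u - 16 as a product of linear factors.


Roots satisfy r1 + r2 = -b/a = 6 and r1*r2 = c/a = -16.
So r1 = 8, r2 = -2.
u^2 - 6u - 16 = (u - r1)(u - r2) = (u - 8)(u + 2)


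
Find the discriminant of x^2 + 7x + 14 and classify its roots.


D = b^2 - 4ac = (7)^2 - 4(1)(14) = 49 - 56 = -7
Since D < 0: two complex conjugate roots (no real roots)


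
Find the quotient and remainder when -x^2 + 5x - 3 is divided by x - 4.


(-x^2 + 5x - 3) / (x - 4)
Step 1: -x * (x - 4) = -x^2 + 4x; subtract.
Step 2: 1 * (x - 4) = x - 4; subtract.
Quotient: -x + 1, Remainder: 1


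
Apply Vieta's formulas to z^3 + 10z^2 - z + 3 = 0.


Monic cubic z^3+bz^2+cz+d=0: sum=-b, pairwise sum=c, product=-d.
b=10, c=-1, d=3
r1+r2+r3 = -10
r1r2+r1r3+r2r3 = -1
r1r2r3 = -3


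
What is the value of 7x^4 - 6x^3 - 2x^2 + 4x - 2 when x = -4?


Using direct substitution:
  7 * (-4)^4 = 1792
  -6 * (-4)^3 = 384
  -2 * (-4)^2 = -32
  4 * (-4)^1 = -16
  constant: -2
Sum = 1792 + 384 - 32 - 16 - 2 = 2126


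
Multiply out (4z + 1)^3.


Expand (4z + 1)^3 by repeated multiplication:
  (4z + 1)^2 = 16z^2 + 8z + 1
= 64z^3 + 48z^2 + 12z + 1


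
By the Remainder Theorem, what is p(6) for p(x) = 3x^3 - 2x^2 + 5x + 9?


By the Remainder Theorem, the remainder equals p(6):
  3*(6)^3 = 648
  -2*(6)^2 = -72
  5*(6)^1 = 30
  constant: 9
Sum: 648 - 72 + 30 + 9 = 615


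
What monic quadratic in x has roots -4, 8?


p(x) = (x + 4)(x - 8)
Expand: x^2 - 4x - 32


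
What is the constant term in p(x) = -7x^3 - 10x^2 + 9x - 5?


Read off the constant term: -5


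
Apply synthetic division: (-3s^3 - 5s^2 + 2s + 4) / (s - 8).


Synthetic division with c = 8. Coefficients: -3, -5, 2, 4
Bring down -3.
  -3 * 8 = -24; -24 - 5 = -29
  -29 * 8 = -232; -232 + 2 = -230
  -230 * 8 = -1840; -1840 + 4 = -1836
Quotient: -3s^2 - 29s - 230, Remainder: -1836


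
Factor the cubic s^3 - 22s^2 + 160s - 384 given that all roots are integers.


Try integer roots (divisors of -384). s=8: p(8)=0.
Divide out (s - 8): quotient is s^2 - 14s + 48.
Factor the quadratic: (s - 8)(s - 6)
Result: (s - 8)(s - 8)(s - 6)


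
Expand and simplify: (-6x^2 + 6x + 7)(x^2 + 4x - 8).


Distribute each term of the first polynomial:
  (-6x^2)(x^2 + 4x - 8) = -6x^4 - 24x^3 + 48x^2
  (6x)(x^2 + 4x - 8) = 6x^3 + 24x^2 - 48x
  (7)(x^2 + 4x - 8) = 7x^2 + 28x - 56
Sum: -6x^4 - 18x^3 + 79x^2 - 20x - 56


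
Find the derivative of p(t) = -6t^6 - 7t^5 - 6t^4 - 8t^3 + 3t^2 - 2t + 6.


Apply the power rule term by term:
  d/dt(-6t^6) = -36t^5
  d/dt(-7t^5) = -35t^4
  d/dt(-6t^4) = -24t^3
  d/dt(-8t^3) = -24t^2
  d/dt(3t^2) = 6t
  d/dt(-2t) = -2
  d/dt(6) = 0
p'(t) = -36t^5 - 35t^4 - 24t^3 - 24t^2 + 6t - 2


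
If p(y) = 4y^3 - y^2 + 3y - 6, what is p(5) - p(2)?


p(5) = 484
p(2) = 28
p(5) - p(2) = 484 - 28 = 456


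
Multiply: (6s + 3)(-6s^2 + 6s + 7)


Distribute each term of the first polynomial:
  (6s)(-6s^2 + 6s + 7) = -36s^3 + 36s^2 + 42s
  (3)(-6s^2 + 6s + 7) = -18s^2 + 18s + 21
Sum: -36s^3 + 18s^2 + 60s + 21


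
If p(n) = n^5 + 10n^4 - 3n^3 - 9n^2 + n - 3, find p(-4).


Using direct substitution:
  1 * (-4)^5 = -1024
  10 * (-4)^4 = 2560
  -3 * (-4)^3 = 192
  -9 * (-4)^2 = -144
  1 * (-4)^1 = -4
  constant: -3
Sum = -1024 + 2560 + 192 - 144 - 4 - 3 = 1577


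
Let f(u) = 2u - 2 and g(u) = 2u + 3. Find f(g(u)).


Substitute g(u) into f:
f(g(u)) = 2*(2u + 3) + (-2)
Expand and combine: 4u + 4


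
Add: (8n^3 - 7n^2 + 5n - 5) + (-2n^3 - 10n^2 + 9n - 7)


Align terms by degree and add:
  8n^3 - 7n^2 + 5n - 5
  -2n^3 - 10n^2 + 9n - 7
= 6n^3 - 17n^2 + 14n - 12


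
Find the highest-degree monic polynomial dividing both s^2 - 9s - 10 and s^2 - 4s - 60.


Factor each:
  s^2 - 9s - 10 = (s - 10)(s + 1)
  s^2 - 4s - 60 = (s - 10)(s + 6)
Common monic factor: s - 10


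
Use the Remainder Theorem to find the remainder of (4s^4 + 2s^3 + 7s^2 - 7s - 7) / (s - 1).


By the Remainder Theorem, the remainder equals p(1):
  4*(1)^4 = 4
  2*(1)^3 = 2
  7*(1)^2 = 7
  -7*(1)^1 = -7
  constant: -7
Sum: 4 + 2 + 7 - 7 - 7 = -1


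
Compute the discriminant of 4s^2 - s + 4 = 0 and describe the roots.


D = b^2 - 4ac = (-1)^2 - 4(4)(4) = 1 - 64 = -63
Since D < 0: two complex conjugate roots (no real roots)


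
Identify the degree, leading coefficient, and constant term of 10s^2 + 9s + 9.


Highest power of s is 2, with coefficient 10. Constant term is 9.
Degree = 2, leading coefficient = 10, constant term = 9


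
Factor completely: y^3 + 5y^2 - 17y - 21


Try integer roots (divisors of -21). y=-1: p(-1)=0.
Divide out (y + 1): quotient is y^2 + 4y - 21.
Factor the quadratic: (y - 3)(y + 7)
Result: (y + 1)(y - 3)(y + 7)


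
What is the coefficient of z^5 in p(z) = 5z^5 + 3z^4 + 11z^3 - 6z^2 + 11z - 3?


Read off the coefficient of z^5: 5


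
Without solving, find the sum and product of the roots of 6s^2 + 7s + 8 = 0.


For as^2+bs+c=0: sum = -b/a, product = c/a.
a=6, b=7, c=8
Sum = -(7)/6 = -7/6
Product = (8)/6 = 4/3


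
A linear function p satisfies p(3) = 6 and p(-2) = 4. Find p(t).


p(t) = mt + b. Using p(3)=6, p(-2)=4:
m = (6 - 4)/(3 + 2) = 2/5 = 2/5
b = 6 - m*(3) = 6 - 6/5 = 24/5
p(t) = (2/5)t + (24/5)


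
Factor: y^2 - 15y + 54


Roots satisfy r1 + r2 = -b/a = 15 and r1*r2 = c/a = 54.
So r1 = 9, r2 = 6.
y^2 - 15y + 54 = (y - r1)(y - r2) = (y - 9)(y - 6)


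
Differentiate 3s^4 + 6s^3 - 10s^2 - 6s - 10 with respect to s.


Apply the power rule term by term:
  d/ds(3s^4) = 12s^3
  d/ds(6s^3) = 18s^2
  d/ds(-10s^2) = -20s
  d/ds(-6s) = -6
  d/ds(-10) = 0
p'(s) = 12s^3 + 18s^2 - 20s - 6


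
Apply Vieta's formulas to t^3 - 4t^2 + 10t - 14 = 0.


Monic cubic t^3+bt^2+ct+d=0: sum=-b, pairwise sum=c, product=-d.
b=-4, c=10, d=-14
r1+r2+r3 = 4
r1r2+r1r3+r2r3 = 10
r1r2r3 = 14


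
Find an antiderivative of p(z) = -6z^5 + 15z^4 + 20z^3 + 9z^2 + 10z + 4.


Reverse power rule on each term:
  ∫ -6z^5 dz = -z^6
  ∫ 15z^4 dz = 3z^5
  ∫ 20z^3 dz = 5z^4
  ∫ 9z^2 dz = 3z^3
  ∫ 10z dz = 5z^2
  ∫ 4 dz = 4z
F(z) = -z^6 + 3z^5 + 5z^4 + 3z^3 + 5z^2 + 4z + C


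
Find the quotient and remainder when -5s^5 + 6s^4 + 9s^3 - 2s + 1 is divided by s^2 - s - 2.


(-5s^5 + 6s^4 + 9s^3 - 2s + 1) / (s^2 - s - 2)
Step 1: -5s^3 * (s^2 - s - 2) = -5s^5 + 5s^4 + 10s^3; subtract.
Step 2: s^2 * (s^2 - s - 2) = s^4 - s^3 - 2s^2; subtract.
Step 3: 0 * (s^2 - s - 2) = 0; subtract.
Step 4: 2 * (s^2 - s - 2) = 2s^2 - 2s - 4; subtract.
Quotient: -5s^3 + s^2 + 2, Remainder: 5


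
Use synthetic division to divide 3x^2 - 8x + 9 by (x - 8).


Synthetic division with c = 8. Coefficients: 3, -8, 9
Bring down 3.
  3 * 8 = 24; 24 - 8 = 16
  16 * 8 = 128; 128 + 9 = 137
Quotient: 3x + 16, Remainder: 137


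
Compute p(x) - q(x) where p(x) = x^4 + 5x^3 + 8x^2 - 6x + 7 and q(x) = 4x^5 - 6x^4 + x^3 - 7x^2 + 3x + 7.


Distribute the minus sign:
  (x^4 + 5x^3 + 8x^2 - 6x + 7)
- (4x^5 - 6x^4 + x^3 - 7x^2 + 3x + 7)
Negate second polynomial: -4x^5 + 6x^4 - x^3 + 7x^2 - 3x - 7
Add: -4x^5 + 7x^4 + 4x^3 + 15x^2 - 9x


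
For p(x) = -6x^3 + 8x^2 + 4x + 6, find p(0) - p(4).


p(0) = 6
p(4) = -234
p(0) - p(4) = 6 + 234 = 240


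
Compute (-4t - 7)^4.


Expand (-4t - 7)^4 by repeated multiplication:
  (-4t - 7)^2 = 16t^2 + 56t + 49
  (-4t - 7)^3 = -64t^3 - 336t^2 - 588t - 343
= 256t^4 + 1792t^3 + 4704t^2 + 5488t + 2401


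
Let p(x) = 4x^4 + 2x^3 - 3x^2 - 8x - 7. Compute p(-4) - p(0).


p(-4) = 873
p(0) = -7
p(-4) - p(0) = 873 + 7 = 880


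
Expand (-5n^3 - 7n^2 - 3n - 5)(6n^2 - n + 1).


Distribute each term of the first polynomial:
  (-5n^3)(6n^2 - n + 1) = -30n^5 + 5n^4 - 5n^3
  (-7n^2)(6n^2 - n + 1) = -42n^4 + 7n^3 - 7n^2
  (-3n)(6n^2 - n + 1) = -18n^3 + 3n^2 - 3n
  (-5)(6n^2 - n + 1) = -30n^2 + 5n - 5
Sum: -30n^5 - 37n^4 - 16n^3 - 34n^2 + 2n - 5


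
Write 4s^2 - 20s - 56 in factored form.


Roots satisfy r1 + r2 = -b/a = 5 and r1*r2 = c/a = -14.
So r1 = 7, r2 = -2.
4s^2 - 20s - 56 = 4(s - r1)(s - r2) = 4(s - 7)(s + 2)


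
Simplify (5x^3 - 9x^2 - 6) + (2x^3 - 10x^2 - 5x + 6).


Align terms by degree and add:
  5x^3 - 9x^2 - 6
+ 2x^3 - 10x^2 - 5x + 6
= 7x^3 - 19x^2 - 5x


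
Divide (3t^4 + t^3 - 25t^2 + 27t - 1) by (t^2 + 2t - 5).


(3t^4 + t^3 - 25t^2 + 27t - 1) / (t^2 + 2t - 5)
Step 1: 3t^2 * (t^2 + 2t - 5) = 3t^4 + 6t^3 - 15t^2; subtract.
Step 2: -5t * (t^2 + 2t - 5) = -5t^3 - 10t^2 + 25t; subtract.
Step 3: 0 * (t^2 + 2t - 5) = 0; subtract.
Quotient: 3t^2 - 5t, Remainder: 2t - 1


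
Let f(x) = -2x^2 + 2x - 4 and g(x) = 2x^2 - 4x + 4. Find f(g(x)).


Substitute g(x) into f:
f(g(x)) = -2*(2x^2 - 4x + 4)^2 + 2*(2x^2 - 4x + 4) + (-4)
(2x^2 - 4x + 4)^2 = 4x^4 - 16x^3 + 32x^2 - 32x + 16
Expand and combine: -8x^4 + 32x^3 - 60x^2 + 56x - 28


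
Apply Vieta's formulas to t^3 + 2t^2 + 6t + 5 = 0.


Monic cubic t^3+bt^2+ct+d=0: sum=-b, pairwise sum=c, product=-d.
b=2, c=6, d=5
r1+r2+r3 = -2
r1r2+r1r3+r2r3 = 6
r1r2r3 = -5


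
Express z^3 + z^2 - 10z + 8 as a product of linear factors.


Try integer roots (divisors of 8). z=2: p(2)=0.
Divide out (z - 2): quotient is z^2 + 3z - 4.
Factor the quadratic: (z - 1)(z + 4)
Result: (z - 2)(z - 1)(z + 4)


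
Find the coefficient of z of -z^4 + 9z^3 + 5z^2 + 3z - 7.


Read off the coefficient of z: 3


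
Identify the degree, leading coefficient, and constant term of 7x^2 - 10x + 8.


Highest power of x is 2, with coefficient 7. Constant term is 8.
Degree = 2, leading coefficient = 7, constant term = 8


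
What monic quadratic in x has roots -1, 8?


p(x) = (x + 1)(x - 8)
Expand: x^2 - 7x - 8


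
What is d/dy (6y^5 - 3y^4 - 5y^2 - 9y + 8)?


Apply the power rule term by term:
  d/dy(6y^5) = 30y^4
  d/dy(-3y^4) = -12y^3
  d/dy(-5y^2) = -10y
  d/dy(-9y) = -9
  d/dy(8) = 0
p'(y) = 30y^4 - 12y^3 - 10y - 9


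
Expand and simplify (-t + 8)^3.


Expand (-t + 8)^3 by repeated multiplication:
  (-t + 8)^2 = t^2 - 16t + 64
= -t^3 + 24t^2 - 192t + 512


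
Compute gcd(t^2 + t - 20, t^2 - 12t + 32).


Factor each:
  t^2 + t - 20 = (t - 4)(t + 5)
  t^2 - 12t + 32 = (t - 4)(t - 8)
Common monic factor: t - 4


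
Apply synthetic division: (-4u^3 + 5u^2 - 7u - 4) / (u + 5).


Synthetic division with c = -5. Coefficients: -4, 5, -7, -4
Bring down -4.
  -4 * -5 = 20; 20 + 5 = 25
  25 * -5 = -125; -125 - 7 = -132
  -132 * -5 = 660; 660 - 4 = 656
Quotient: -4u^2 + 25u - 132, Remainder: 656


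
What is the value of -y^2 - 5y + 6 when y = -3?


Using direct substitution:
  -1 * (-3)^2 = -9
  -5 * (-3)^1 = 15
  constant: 6
Sum = -9 + 15 + 6 = 12


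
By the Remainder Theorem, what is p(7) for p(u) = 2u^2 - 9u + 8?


By the Remainder Theorem, the remainder equals p(7):
  2*(7)^2 = 98
  -9*(7)^1 = -63
  constant: 8
Sum: 98 - 63 + 8 = 43


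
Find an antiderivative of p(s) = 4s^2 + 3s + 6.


Reverse power rule on each term:
  ∫ 4s^2 ds = (4/3)s^3
  ∫ 3s ds = (3/2)s^2
  ∫ 6 ds = 6s
F(s) = (4/3)s^3 + (3/2)s^2 + 6s + C


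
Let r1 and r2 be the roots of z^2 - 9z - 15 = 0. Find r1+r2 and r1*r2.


For az^2+bz+c=0: sum = -b/a, product = c/a.
a=1, b=-9, c=-15
Sum = -(-9)/1 = 9
Product = (-15)/1 = -15


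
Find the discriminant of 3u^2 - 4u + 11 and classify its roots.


D = b^2 - 4ac = (-4)^2 - 4(3)(11) = 16 - 132 = -116
Since D < 0: two complex conjugate roots (no real roots)


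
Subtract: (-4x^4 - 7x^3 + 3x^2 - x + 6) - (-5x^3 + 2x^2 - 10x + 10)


Distribute the minus sign:
  (-4x^4 - 7x^3 + 3x^2 - x + 6)
- (-5x^3 + 2x^2 - 10x + 10)
Negate second polynomial: 5x^3 - 2x^2 + 10x - 10
Add: -4x^4 - 2x^3 + x^2 + 9x - 4


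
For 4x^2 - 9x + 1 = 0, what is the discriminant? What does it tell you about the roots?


D = b^2 - 4ac = (-9)^2 - 4(4)(1) = 81 - 16 = 65
Since D > 0: two distinct irrational roots


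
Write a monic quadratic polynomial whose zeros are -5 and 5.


p(x) = (x + 5)(x - 5)
Expand: x^2 - 25


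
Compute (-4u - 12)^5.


Expand (-4u - 12)^5 by repeated multiplication:
  (-4u - 12)^2 = 16u^2 + 96u + 144
  (-4u - 12)^3 = -64u^3 - 576u^2 - 1728u - 1728
  (-4u - 12)^4 = 256u^4 + 3072u^3 + 13824u^2 + 27648u + 20736
= -1024u^5 - 15360u^4 - 92160u^3 - 276480u^2 - 414720u - 248832


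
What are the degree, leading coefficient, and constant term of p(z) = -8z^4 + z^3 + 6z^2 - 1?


Highest power of z is 4, with coefficient -8. Constant term is -1.
Degree = 4, leading coefficient = -8, constant term = -1


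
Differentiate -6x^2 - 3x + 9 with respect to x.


Apply the power rule term by term:
  d/dx(-6x^2) = -12x
  d/dx(-3x) = -3
  d/dx(9) = 0
p'(x) = -12x - 3


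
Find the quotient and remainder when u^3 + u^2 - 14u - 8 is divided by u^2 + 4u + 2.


(u^3 + u^2 - 14u - 8) / (u^2 + 4u + 2)
Step 1: u * (u^2 + 4u + 2) = u^3 + 4u^2 + 2u; subtract.
Step 2: -3 * (u^2 + 4u + 2) = -3u^2 - 12u - 6; subtract.
Quotient: u - 3, Remainder: -4u - 2


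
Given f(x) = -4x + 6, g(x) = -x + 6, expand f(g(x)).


Substitute g(x) into f:
f(g(x)) = -4*(-x + 6) + 6
Expand and combine: 4x - 18


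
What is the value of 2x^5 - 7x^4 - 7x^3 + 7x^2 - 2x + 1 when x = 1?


Using direct substitution:
  2 * (1)^5 = 2
  -7 * (1)^4 = -7
  -7 * (1)^3 = -7
  7 * (1)^2 = 7
  -2 * (1)^1 = -2
  constant: 1
Sum = 2 - 7 - 7 + 7 - 2 + 1 = -6


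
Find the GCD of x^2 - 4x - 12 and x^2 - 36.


Factor each:
  x^2 - 4x - 12 = (x - 6)(x + 2)
  x^2 - 36 = (x - 6)(x + 6)
Common monic factor: x - 6


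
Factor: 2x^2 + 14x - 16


Roots satisfy r1 + r2 = -b/a = -7 and r1*r2 = c/a = -8.
So r1 = 1, r2 = -8.
2x^2 + 14x - 16 = 2(x - r1)(x - r2) = 2(x - 1)(x + 8)


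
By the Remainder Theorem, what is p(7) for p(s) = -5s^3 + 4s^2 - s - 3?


By the Remainder Theorem, the remainder equals p(7):
  -5*(7)^3 = -1715
  4*(7)^2 = 196
  -1*(7)^1 = -7
  constant: -3
Sum: -1715 + 196 - 7 - 3 = -1529


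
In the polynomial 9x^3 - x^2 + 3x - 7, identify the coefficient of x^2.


Read off the coefficient of x^2: -1


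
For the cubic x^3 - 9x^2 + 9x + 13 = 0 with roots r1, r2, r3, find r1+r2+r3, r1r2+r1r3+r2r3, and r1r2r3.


Monic cubic x^3+bx^2+cx+d=0: sum=-b, pairwise sum=c, product=-d.
b=-9, c=9, d=13
r1+r2+r3 = 9
r1r2+r1r3+r2r3 = 9
r1r2r3 = -13


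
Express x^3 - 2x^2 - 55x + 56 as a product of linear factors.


Try integer roots (divisors of 56). x=-7: p(-7)=0.
Divide out (x + 7): quotient is x^2 - 9x + 8.
Factor the quadratic: (x - 8)(x - 1)
Result: (x + 7)(x - 8)(x - 1)


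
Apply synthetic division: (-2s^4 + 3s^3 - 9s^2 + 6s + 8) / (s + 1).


Synthetic division with c = -1. Coefficients: -2, 3, -9, 6, 8
Bring down -2.
  -2 * -1 = 2; 2 + 3 = 5
  5 * -1 = -5; -5 - 9 = -14
  -14 * -1 = 14; 14 + 6 = 20
  20 * -1 = -20; -20 + 8 = -12
Quotient: -2s^3 + 5s^2 - 14s + 20, Remainder: -12


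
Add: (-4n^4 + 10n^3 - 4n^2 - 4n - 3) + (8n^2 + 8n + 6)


Align terms by degree and add:
  -4n^4 + 10n^3 - 4n^2 - 4n - 3
+ 8n^2 + 8n + 6
= -4n^4 + 10n^3 + 4n^2 + 4n + 3


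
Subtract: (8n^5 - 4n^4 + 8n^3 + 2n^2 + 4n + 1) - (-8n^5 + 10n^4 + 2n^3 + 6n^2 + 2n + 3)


Distribute the minus sign:
  (8n^5 - 4n^4 + 8n^3 + 2n^2 + 4n + 1)
- (-8n^5 + 10n^4 + 2n^3 + 6n^2 + 2n + 3)
Negate second polynomial: 8n^5 - 10n^4 - 2n^3 - 6n^2 - 2n - 3
Add: 16n^5 - 14n^4 + 6n^3 - 4n^2 + 2n - 2


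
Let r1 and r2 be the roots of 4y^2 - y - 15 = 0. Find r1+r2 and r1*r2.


For ay^2+by+c=0: sum = -b/a, product = c/a.
a=4, b=-1, c=-15
Sum = -(-1)/4 = 1/4
Product = (-15)/4 = -15/4


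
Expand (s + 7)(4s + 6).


Distribute each term of the first polynomial:
  (s)(4s + 6) = 4s^2 + 6s
  (7)(4s + 6) = 28s + 42
Sum: 4s^2 + 34s + 42


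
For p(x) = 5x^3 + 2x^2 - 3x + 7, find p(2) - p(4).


p(2) = 49
p(4) = 347
p(2) - p(4) = 49 - 347 = -298


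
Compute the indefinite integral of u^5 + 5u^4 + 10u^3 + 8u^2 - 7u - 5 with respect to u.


Reverse power rule on each term:
  ∫ u^5 du = (1/6)u^6
  ∫ 5u^4 du = u^5
  ∫ 10u^3 du = (5/2)u^4
  ∫ 8u^2 du = (8/3)u^3
  ∫ -7u du = -(7/2)u^2
  ∫ -5 du = -5u
F(u) = (1/6)u^6 + u^5 + (5/2)u^4 + (8/3)u^3 - (7/2)u^2 - 5u + C


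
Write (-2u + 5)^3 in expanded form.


Expand (-2u + 5)^3 by repeated multiplication:
  (-2u + 5)^2 = 4u^2 - 20u + 25
= -8u^3 + 60u^2 - 150u + 125


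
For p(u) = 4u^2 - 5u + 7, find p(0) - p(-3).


p(0) = 7
p(-3) = 58
p(0) - p(-3) = 7 - 58 = -51


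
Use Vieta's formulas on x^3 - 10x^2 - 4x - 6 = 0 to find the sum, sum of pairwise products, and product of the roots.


Monic cubic x^3+bx^2+cx+d=0: sum=-b, pairwise sum=c, product=-d.
b=-10, c=-4, d=-6
r1+r2+r3 = 10
r1r2+r1r3+r2r3 = -4
r1r2r3 = 6


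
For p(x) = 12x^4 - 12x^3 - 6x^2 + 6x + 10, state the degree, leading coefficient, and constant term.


Highest power of x is 4, with coefficient 12. Constant term is 10.
Degree = 4, leading coefficient = 12, constant term = 10


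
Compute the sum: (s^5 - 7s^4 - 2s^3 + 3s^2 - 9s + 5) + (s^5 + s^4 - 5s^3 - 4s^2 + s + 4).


Align terms by degree and add:
  s^5 - 7s^4 - 2s^3 + 3s^2 - 9s + 5
+ s^5 + s^4 - 5s^3 - 4s^2 + s + 4
= 2s^5 - 6s^4 - 7s^3 - s^2 - 8s + 9


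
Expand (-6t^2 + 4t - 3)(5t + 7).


Distribute each term of the first polynomial:
  (-6t^2)(5t + 7) = -30t^3 - 42t^2
  (4t)(5t + 7) = 20t^2 + 28t
  (-3)(5t + 7) = -15t - 21
Sum: -30t^3 - 22t^2 + 13t - 21


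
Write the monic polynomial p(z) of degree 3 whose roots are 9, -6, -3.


p(z) = (z - 9)(z + 6)(z + 3)
Expand: z^3 - 63z - 162


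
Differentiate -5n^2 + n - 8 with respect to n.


Apply the power rule term by term:
  d/dn(-5n^2) = -10n
  d/dn(n) = 1
  d/dn(-8) = 0
p'(n) = -10n + 1


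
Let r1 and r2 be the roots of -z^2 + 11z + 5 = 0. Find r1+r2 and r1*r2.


For az^2+bz+c=0: sum = -b/a, product = c/a.
a=-1, b=11, c=5
Sum = -(11)/-1 = 11
Product = (5)/-1 = -5


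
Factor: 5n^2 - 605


Roots satisfy r1 + r2 = -b/a = 0 and r1*r2 = c/a = -121.
So r1 = -11, r2 = 11.
5n^2 - 605 = 5(n - r1)(n - r2) = 5(n + 11)(n - 11)


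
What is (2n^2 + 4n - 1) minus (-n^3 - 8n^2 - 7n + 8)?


Distribute the minus sign:
  (2n^2 + 4n - 1)
- (-n^3 - 8n^2 - 7n + 8)
Negate second polynomial: n^3 + 8n^2 + 7n - 8
Add: n^3 + 10n^2 + 11n - 9


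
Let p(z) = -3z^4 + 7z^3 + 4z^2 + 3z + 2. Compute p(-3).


Using direct substitution:
  -3 * (-3)^4 = -243
  7 * (-3)^3 = -189
  4 * (-3)^2 = 36
  3 * (-3)^1 = -9
  constant: 2
Sum = -243 - 189 + 36 - 9 + 2 = -403


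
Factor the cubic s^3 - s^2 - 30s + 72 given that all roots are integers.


Try integer roots (divisors of 72). s=4: p(4)=0.
Divide out (s - 4): quotient is s^2 + 3s - 18.
Factor the quadratic: (s + 6)(s - 3)
Result: (s - 4)(s + 6)(s - 3)


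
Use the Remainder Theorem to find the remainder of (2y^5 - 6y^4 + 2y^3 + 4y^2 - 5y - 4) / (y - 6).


By the Remainder Theorem, the remainder equals p(6):
  2*(6)^5 = 15552
  -6*(6)^4 = -7776
  2*(6)^3 = 432
  4*(6)^2 = 144
  -5*(6)^1 = -30
  constant: -4
Sum: 15552 - 7776 + 432 + 144 - 30 - 4 = 8318


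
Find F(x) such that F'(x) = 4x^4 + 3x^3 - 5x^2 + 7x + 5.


Reverse power rule on each term:
  ∫ 4x^4 dx = (4/5)x^5
  ∫ 3x^3 dx = (3/4)x^4
  ∫ -5x^2 dx = -(5/3)x^3
  ∫ 7x dx = (7/2)x^2
  ∫ 5 dx = 5x
F(x) = (4/5)x^5 + (3/4)x^4 - (5/3)x^3 + (7/2)x^2 + 5x + C


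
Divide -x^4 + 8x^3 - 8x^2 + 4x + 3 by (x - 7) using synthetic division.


Synthetic division with c = 7. Coefficients: -1, 8, -8, 4, 3
Bring down -1.
  -1 * 7 = -7; -7 + 8 = 1
  1 * 7 = 7; 7 - 8 = -1
  -1 * 7 = -7; -7 + 4 = -3
  -3 * 7 = -21; -21 + 3 = -18
Quotient: -x^3 + x^2 - x - 3, Remainder: -18


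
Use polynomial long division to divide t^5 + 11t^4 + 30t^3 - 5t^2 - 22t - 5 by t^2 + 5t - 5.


(t^5 + 11t^4 + 30t^3 - 5t^2 - 22t - 5) / (t^2 + 5t - 5)
Step 1: t^3 * (t^2 + 5t - 5) = t^5 + 5t^4 - 5t^3; subtract.
Step 2: 6t^2 * (t^2 + 5t - 5) = 6t^4 + 30t^3 - 30t^2; subtract.
Step 3: 5t * (t^2 + 5t - 5) = 5t^3 + 25t^2 - 25t; subtract.
Step 4: 0 * (t^2 + 5t - 5) = 0; subtract.
Quotient: t^3 + 6t^2 + 5t, Remainder: 3t - 5


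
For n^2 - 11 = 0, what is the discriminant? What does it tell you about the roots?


D = b^2 - 4ac = (0)^2 - 4(1)(-11) = 0 + 44 = 44
Since D > 0: two distinct irrational roots


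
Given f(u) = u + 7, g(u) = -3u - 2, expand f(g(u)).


Substitute g(u) into f:
f(g(u)) = 1*(-3u - 2) + 7
Expand and combine: -3u + 5


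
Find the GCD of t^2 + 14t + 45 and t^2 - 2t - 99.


Factor each:
  t^2 + 14t + 45 = (t + 9)(t + 5)
  t^2 - 2t - 99 = (t + 9)(t - 11)
Common monic factor: t + 9


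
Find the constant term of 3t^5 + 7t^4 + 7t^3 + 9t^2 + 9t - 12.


Read off the constant term: -12


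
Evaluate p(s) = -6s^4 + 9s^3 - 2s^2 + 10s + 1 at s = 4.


Using direct substitution:
  -6 * (4)^4 = -1536
  9 * (4)^3 = 576
  -2 * (4)^2 = -32
  10 * (4)^1 = 40
  constant: 1
Sum = -1536 + 576 - 32 + 40 + 1 = -951


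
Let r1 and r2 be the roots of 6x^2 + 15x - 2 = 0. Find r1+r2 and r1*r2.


For ax^2+bx+c=0: sum = -b/a, product = c/a.
a=6, b=15, c=-2
Sum = -(15)/6 = -5/2
Product = (-2)/6 = -1/3


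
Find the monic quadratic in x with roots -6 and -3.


p(x) = (x + 6)(x + 3)
Expand: x^2 + 9x + 18


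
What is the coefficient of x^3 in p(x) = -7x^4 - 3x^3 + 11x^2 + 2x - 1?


Read off the coefficient of x^3: -3


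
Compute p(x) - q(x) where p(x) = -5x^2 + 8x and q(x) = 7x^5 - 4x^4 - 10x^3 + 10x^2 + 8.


Distribute the minus sign:
  (-5x^2 + 8x)
- (7x^5 - 4x^4 - 10x^3 + 10x^2 + 8)
Negate second polynomial: -7x^5 + 4x^4 + 10x^3 - 10x^2 - 8
Add: -7x^5 + 4x^4 + 10x^3 - 15x^2 + 8x - 8


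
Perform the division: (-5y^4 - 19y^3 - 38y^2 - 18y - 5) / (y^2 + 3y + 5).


(-5y^4 - 19y^3 - 38y^2 - 18y - 5) / (y^2 + 3y + 5)
Step 1: -5y^2 * (y^2 + 3y + 5) = -5y^4 - 15y^3 - 25y^2; subtract.
Step 2: -4y * (y^2 + 3y + 5) = -4y^3 - 12y^2 - 20y; subtract.
Step 3: -1 * (y^2 + 3y + 5) = -y^2 - 3y - 5; subtract.
Quotient: -5y^2 - 4y - 1, Remainder: 5y


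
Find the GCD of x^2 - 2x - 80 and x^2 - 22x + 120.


Factor each:
  x^2 - 2x - 80 = (x - 10)(x + 8)
  x^2 - 22x + 120 = (x - 10)(x - 12)
Common monic factor: x - 10


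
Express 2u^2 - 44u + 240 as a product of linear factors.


Roots satisfy r1 + r2 = -b/a = 22 and r1*r2 = c/a = 120.
So r1 = 12, r2 = 10.
2u^2 - 44u + 240 = 2(u - r1)(u - r2) = 2(u - 12)(u - 10)


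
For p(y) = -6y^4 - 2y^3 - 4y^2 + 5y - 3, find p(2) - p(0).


p(2) = -121
p(0) = -3
p(2) - p(0) = -121 + 3 = -118


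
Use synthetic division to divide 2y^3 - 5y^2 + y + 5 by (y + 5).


Synthetic division with c = -5. Coefficients: 2, -5, 1, 5
Bring down 2.
  2 * -5 = -10; -10 - 5 = -15
  -15 * -5 = 75; 75 + 1 = 76
  76 * -5 = -380; -380 + 5 = -375
Quotient: 2y^2 - 15y + 76, Remainder: -375


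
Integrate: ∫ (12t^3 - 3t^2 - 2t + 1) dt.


Reverse power rule on each term:
  ∫ 12t^3 dt = 3t^4
  ∫ -3t^2 dt = -t^3
  ∫ -2t dt = -t^2
  ∫ 1 dt = t
F(t) = 3t^4 - t^3 - t^2 + t + C


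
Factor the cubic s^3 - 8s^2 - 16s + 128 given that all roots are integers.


Try integer roots (divisors of 128). s=8: p(8)=0.
Divide out (s - 8): quotient is s^2 - 16.
Factor the quadratic: (s + 4)(s - 4)
Result: (s - 8)(s + 4)(s - 4)


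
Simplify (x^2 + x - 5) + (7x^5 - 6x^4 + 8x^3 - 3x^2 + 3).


Align terms by degree and add:
  x^2 + x - 5
+ 7x^5 - 6x^4 + 8x^3 - 3x^2 + 3
= 7x^5 - 6x^4 + 8x^3 - 2x^2 + x - 2


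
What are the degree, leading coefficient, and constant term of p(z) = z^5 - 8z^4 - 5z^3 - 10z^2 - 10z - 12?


Highest power of z is 5, with coefficient 1. Constant term is -12.
Degree = 5, leading coefficient = 1, constant term = -12


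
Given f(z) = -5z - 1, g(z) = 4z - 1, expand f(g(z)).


Substitute g(z) into f:
f(g(z)) = -5*(4z - 1) + (-1)
Expand and combine: -20z + 4


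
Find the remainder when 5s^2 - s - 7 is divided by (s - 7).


By the Remainder Theorem, the remainder equals p(7):
  5*(7)^2 = 245
  -1*(7)^1 = -7
  constant: -7
Sum: 245 - 7 - 7 = 231


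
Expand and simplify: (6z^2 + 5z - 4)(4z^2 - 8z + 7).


Distribute each term of the first polynomial:
  (6z^2)(4z^2 - 8z + 7) = 24z^4 - 48z^3 + 42z^2
  (5z)(4z^2 - 8z + 7) = 20z^3 - 40z^2 + 35z
  (-4)(4z^2 - 8z + 7) = -16z^2 + 32z - 28
Sum: 24z^4 - 28z^3 - 14z^2 + 67z - 28


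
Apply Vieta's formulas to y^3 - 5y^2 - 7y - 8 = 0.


Monic cubic y^3+by^2+cy+d=0: sum=-b, pairwise sum=c, product=-d.
b=-5, c=-7, d=-8
r1+r2+r3 = 5
r1r2+r1r3+r2r3 = -7
r1r2r3 = 8


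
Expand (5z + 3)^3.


Expand (5z + 3)^3 by repeated multiplication:
  (5z + 3)^2 = 25z^2 + 30z + 9
= 125z^3 + 225z^2 + 135z + 27


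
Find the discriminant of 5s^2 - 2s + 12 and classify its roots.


D = b^2 - 4ac = (-2)^2 - 4(5)(12) = 4 - 240 = -236
Since D < 0: two complex conjugate roots (no real roots)


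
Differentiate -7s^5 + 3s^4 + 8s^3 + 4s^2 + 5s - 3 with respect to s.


Apply the power rule term by term:
  d/ds(-7s^5) = -35s^4
  d/ds(3s^4) = 12s^3
  d/ds(8s^3) = 24s^2
  d/ds(4s^2) = 8s
  d/ds(5s) = 5
  d/ds(-3) = 0
p'(s) = -35s^4 + 12s^3 + 24s^2 + 8s + 5


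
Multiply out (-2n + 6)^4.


Expand (-2n + 6)^4 by repeated multiplication:
  (-2n + 6)^2 = 4n^2 - 24n + 36
  (-2n + 6)^3 = -8n^3 + 72n^2 - 216n + 216
= 16n^4 - 192n^3 + 864n^2 - 1728n + 1296


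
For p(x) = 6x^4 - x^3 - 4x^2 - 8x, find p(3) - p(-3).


p(3) = 399
p(-3) = 501
p(3) - p(-3) = 399 - 501 = -102


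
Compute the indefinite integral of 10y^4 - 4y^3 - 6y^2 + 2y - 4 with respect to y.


Reverse power rule on each term:
  ∫ 10y^4 dy = 2y^5
  ∫ -4y^3 dy = -y^4
  ∫ -6y^2 dy = -2y^3
  ∫ 2y dy = y^2
  ∫ -4 dy = -4y
F(y) = 2y^5 - y^4 - 2y^3 + y^2 - 4y + C


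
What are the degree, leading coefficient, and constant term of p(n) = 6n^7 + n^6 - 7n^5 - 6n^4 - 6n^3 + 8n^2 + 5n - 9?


Highest power of n is 7, with coefficient 6. Constant term is -9.
Degree = 7, leading coefficient = 6, constant term = -9


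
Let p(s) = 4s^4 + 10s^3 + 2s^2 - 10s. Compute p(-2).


Using direct substitution:
  4 * (-2)^4 = 64
  10 * (-2)^3 = -80
  2 * (-2)^2 = 8
  -10 * (-2)^1 = 20
  constant: 0
Sum = 64 - 80 + 8 + 20 + 0 = 12


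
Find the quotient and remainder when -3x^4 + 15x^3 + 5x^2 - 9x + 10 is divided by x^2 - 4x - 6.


(-3x^4 + 15x^3 + 5x^2 - 9x + 10) / (x^2 - 4x - 6)
Step 1: -3x^2 * (x^2 - 4x - 6) = -3x^4 + 12x^3 + 18x^2; subtract.
Step 2: 3x * (x^2 - 4x - 6) = 3x^3 - 12x^2 - 18x; subtract.
Step 3: -1 * (x^2 - 4x - 6) = -x^2 + 4x + 6; subtract.
Quotient: -3x^2 + 3x - 1, Remainder: 5x + 4


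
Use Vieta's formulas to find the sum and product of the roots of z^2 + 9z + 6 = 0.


For az^2+bz+c=0: sum = -b/a, product = c/a.
a=1, b=9, c=6
Sum = -(9)/1 = -9
Product = (6)/1 = 6


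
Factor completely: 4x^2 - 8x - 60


Roots satisfy r1 + r2 = -b/a = 2 and r1*r2 = c/a = -15.
So r1 = 5, r2 = -3.
4x^2 - 8x - 60 = 4(x - r1)(x - r2) = 4(x - 5)(x + 3)


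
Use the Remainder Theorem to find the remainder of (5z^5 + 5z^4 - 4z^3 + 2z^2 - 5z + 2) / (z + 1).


By the Remainder Theorem, the remainder equals p(-1):
  5*(-1)^5 = -5
  5*(-1)^4 = 5
  -4*(-1)^3 = 4
  2*(-1)^2 = 2
  -5*(-1)^1 = 5
  constant: 2
Sum: -5 + 5 + 4 + 2 + 5 + 2 = 13


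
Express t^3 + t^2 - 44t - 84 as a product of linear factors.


Try integer roots (divisors of -84). t=7: p(7)=0.
Divide out (t - 7): quotient is t^2 + 8t + 12.
Factor the quadratic: (t + 6)(t + 2)
Result: (t - 7)(t + 6)(t + 2)


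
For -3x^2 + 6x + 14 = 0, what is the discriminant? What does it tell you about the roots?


D = b^2 - 4ac = (6)^2 - 4(-3)(14) = 36 + 168 = 204
Since D > 0: two distinct irrational roots


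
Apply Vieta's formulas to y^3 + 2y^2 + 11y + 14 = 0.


Monic cubic y^3+by^2+cy+d=0: sum=-b, pairwise sum=c, product=-d.
b=2, c=11, d=14
r1+r2+r3 = -2
r1r2+r1r3+r2r3 = 11
r1r2r3 = -14


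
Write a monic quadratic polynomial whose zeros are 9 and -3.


p(x) = (x - 9)(x + 3)
Expand: x^2 - 6x - 27


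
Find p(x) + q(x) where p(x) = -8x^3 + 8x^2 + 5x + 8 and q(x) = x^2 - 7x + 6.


Align terms by degree and add:
  -8x^3 + 8x^2 + 5x + 8
+ x^2 - 7x + 6
= -8x^3 + 9x^2 - 2x + 14


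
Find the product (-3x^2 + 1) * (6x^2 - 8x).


Distribute each term of the first polynomial:
  (-3x^2)(6x^2 - 8x) = -18x^4 + 24x^3
  (1)(6x^2 - 8x) = 6x^2 - 8x
Sum: -18x^4 + 24x^3 + 6x^2 - 8x


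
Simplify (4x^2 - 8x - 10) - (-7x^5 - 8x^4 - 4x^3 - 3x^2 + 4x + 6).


Distribute the minus sign:
  (4x^2 - 8x - 10)
- (-7x^5 - 8x^4 - 4x^3 - 3x^2 + 4x + 6)
Negate second polynomial: 7x^5 + 8x^4 + 4x^3 + 3x^2 - 4x - 6
Add: 7x^5 + 8x^4 + 4x^3 + 7x^2 - 12x - 16


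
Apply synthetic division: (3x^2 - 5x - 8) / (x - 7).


Synthetic division with c = 7. Coefficients: 3, -5, -8
Bring down 3.
  3 * 7 = 21; 21 - 5 = 16
  16 * 7 = 112; 112 - 8 = 104
Quotient: 3x + 16, Remainder: 104


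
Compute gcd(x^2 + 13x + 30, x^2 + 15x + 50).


Factor each:
  x^2 + 13x + 30 = (x + 10)(x + 3)
  x^2 + 15x + 50 = (x + 10)(x + 5)
Common monic factor: x + 10


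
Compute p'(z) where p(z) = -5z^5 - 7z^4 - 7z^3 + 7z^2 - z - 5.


Apply the power rule term by term:
  d/dz(-5z^5) = -25z^4
  d/dz(-7z^4) = -28z^3
  d/dz(-7z^3) = -21z^2
  d/dz(7z^2) = 14z
  d/dz(-z) = -1
  d/dz(-5) = 0
p'(z) = -25z^4 - 28z^3 - 21z^2 + 14z - 1


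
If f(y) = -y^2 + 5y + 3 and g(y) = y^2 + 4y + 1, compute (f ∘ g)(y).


Substitute g(y) into f:
f(g(y)) = -1*(y^2 + 4y + 1)^2 + 5*(y^2 + 4y + 1) + 3
(y^2 + 4y + 1)^2 = y^4 + 8y^3 + 18y^2 + 8y + 1
Expand and combine: -y^4 - 8y^3 - 13y^2 + 12y + 7


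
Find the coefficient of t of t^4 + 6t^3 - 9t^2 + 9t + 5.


Read off the coefficient of t: 9


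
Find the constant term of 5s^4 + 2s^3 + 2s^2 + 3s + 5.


Read off the constant term: 5


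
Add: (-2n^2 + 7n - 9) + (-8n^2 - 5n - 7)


Align terms by degree and add:
  -2n^2 + 7n - 9
  -8n^2 - 5n - 7
= -10n^2 + 2n - 16


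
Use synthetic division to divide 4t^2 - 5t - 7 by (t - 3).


Synthetic division with c = 3. Coefficients: 4, -5, -7
Bring down 4.
  4 * 3 = 12; 12 - 5 = 7
  7 * 3 = 21; 21 - 7 = 14
Quotient: 4t + 7, Remainder: 14


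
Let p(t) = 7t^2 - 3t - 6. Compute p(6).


Using direct substitution:
  7 * (6)^2 = 252
  -3 * (6)^1 = -18
  constant: -6
Sum = 252 - 18 - 6 = 228


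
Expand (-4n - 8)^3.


Expand (-4n - 8)^3 by repeated multiplication:
  (-4n - 8)^2 = 16n^2 + 64n + 64
= -64n^3 - 384n^2 - 768n - 512


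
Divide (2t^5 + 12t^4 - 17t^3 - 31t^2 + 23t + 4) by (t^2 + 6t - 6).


(2t^5 + 12t^4 - 17t^3 - 31t^2 + 23t + 4) / (t^2 + 6t - 6)
Step 1: 2t^3 * (t^2 + 6t - 6) = 2t^5 + 12t^4 - 12t^3; subtract.
Step 2: 0 * (t^2 + 6t - 6) = 0; subtract.
Step 3: -5t * (t^2 + 6t - 6) = -5t^3 - 30t^2 + 30t; subtract.
Step 4: -1 * (t^2 + 6t - 6) = -t^2 - 6t + 6; subtract.
Quotient: 2t^3 - 5t - 1, Remainder: -t - 2


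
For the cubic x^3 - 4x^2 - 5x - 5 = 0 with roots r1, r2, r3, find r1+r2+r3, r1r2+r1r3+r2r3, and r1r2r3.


Monic cubic x^3+bx^2+cx+d=0: sum=-b, pairwise sum=c, product=-d.
b=-4, c=-5, d=-5
r1+r2+r3 = 4
r1r2+r1r3+r2r3 = -5
r1r2r3 = 5


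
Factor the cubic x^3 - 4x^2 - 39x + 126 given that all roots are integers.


Try integer roots (divisors of 126). x=3: p(3)=0.
Divide out (x - 3): quotient is x^2 - x - 42.
Factor the quadratic: (x + 6)(x - 7)
Result: (x - 3)(x + 6)(x - 7)


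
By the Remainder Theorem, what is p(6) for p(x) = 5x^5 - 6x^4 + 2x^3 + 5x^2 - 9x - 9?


By the Remainder Theorem, the remainder equals p(6):
  5*(6)^5 = 38880
  -6*(6)^4 = -7776
  2*(6)^3 = 432
  5*(6)^2 = 180
  -9*(6)^1 = -54
  constant: -9
Sum: 38880 - 7776 + 432 + 180 - 54 - 9 = 31653


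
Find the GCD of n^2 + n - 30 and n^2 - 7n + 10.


Factor each:
  n^2 + n - 30 = (n - 5)(n + 6)
  n^2 - 7n + 10 = (n - 5)(n - 2)
Common monic factor: n - 5


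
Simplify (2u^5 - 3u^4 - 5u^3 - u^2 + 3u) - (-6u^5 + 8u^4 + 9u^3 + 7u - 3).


Distribute the minus sign:
  (2u^5 - 3u^4 - 5u^3 - u^2 + 3u)
- (-6u^5 + 8u^4 + 9u^3 + 7u - 3)
Negate second polynomial: 6u^5 - 8u^4 - 9u^3 - 7u + 3
Add: 8u^5 - 11u^4 - 14u^3 - u^2 - 4u + 3


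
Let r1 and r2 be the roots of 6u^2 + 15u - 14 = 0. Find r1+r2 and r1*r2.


For au^2+bu+c=0: sum = -b/a, product = c/a.
a=6, b=15, c=-14
Sum = -(15)/6 = -5/2
Product = (-14)/6 = -7/3


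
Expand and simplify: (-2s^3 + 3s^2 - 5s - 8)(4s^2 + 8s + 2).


Distribute each term of the first polynomial:
  (-2s^3)(4s^2 + 8s + 2) = -8s^5 - 16s^4 - 4s^3
  (3s^2)(4s^2 + 8s + 2) = 12s^4 + 24s^3 + 6s^2
  (-5s)(4s^2 + 8s + 2) = -20s^3 - 40s^2 - 10s
  (-8)(4s^2 + 8s + 2) = -32s^2 - 64s - 16
Sum: -8s^5 - 4s^4 - 66s^2 - 74s - 16


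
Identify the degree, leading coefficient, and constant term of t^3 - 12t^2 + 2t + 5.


Highest power of t is 3, with coefficient 1. Constant term is 5.
Degree = 3, leading coefficient = 1, constant term = 5


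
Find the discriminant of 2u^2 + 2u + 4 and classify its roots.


D = b^2 - 4ac = (2)^2 - 4(2)(4) = 4 - 32 = -28
Since D < 0: two complex conjugate roots (no real roots)


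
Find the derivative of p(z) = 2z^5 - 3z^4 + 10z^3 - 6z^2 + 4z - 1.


Apply the power rule term by term:
  d/dz(2z^5) = 10z^4
  d/dz(-3z^4) = -12z^3
  d/dz(10z^3) = 30z^2
  d/dz(-6z^2) = -12z
  d/dz(4z) = 4
  d/dz(-1) = 0
p'(z) = 10z^4 - 12z^3 + 30z^2 - 12z + 4


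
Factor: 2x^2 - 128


Roots satisfy r1 + r2 = -b/a = 0 and r1*r2 = c/a = -64.
So r1 = -8, r2 = 8.
2x^2 - 128 = 2(x - r1)(x - r2) = 2(x + 8)(x - 8)


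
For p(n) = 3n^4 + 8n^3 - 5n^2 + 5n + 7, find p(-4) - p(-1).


p(-4) = 163
p(-1) = -8
p(-4) - p(-1) = 163 + 8 = 171


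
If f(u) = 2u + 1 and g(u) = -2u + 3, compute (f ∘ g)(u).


Substitute g(u) into f:
f(g(u)) = 2*(-2u + 3) + 1
Expand and combine: -4u + 7


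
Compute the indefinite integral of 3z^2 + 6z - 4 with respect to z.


Reverse power rule on each term:
  ∫ 3z^2 dz = z^3
  ∫ 6z dz = 3z^2
  ∫ -4 dz = -4z
F(z) = z^3 + 3z^2 - 4z + C


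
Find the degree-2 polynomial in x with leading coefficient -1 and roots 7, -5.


p(x) = -(x - 7)(x + 5)
Expand: -x^2 + 2x + 35


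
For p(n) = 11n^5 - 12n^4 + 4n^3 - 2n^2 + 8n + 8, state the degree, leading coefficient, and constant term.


Highest power of n is 5, with coefficient 11. Constant term is 8.
Degree = 5, leading coefficient = 11, constant term = 8


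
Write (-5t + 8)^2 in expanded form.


Expand (-5t + 8)^2 by repeated multiplication:
= 25t^2 - 80t + 64


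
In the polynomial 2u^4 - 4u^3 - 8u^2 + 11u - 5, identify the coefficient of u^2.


Read off the coefficient of u^2: -8


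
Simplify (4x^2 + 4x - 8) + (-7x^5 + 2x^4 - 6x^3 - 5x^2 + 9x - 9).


Align terms by degree and add:
  4x^2 + 4x - 8
  -7x^5 + 2x^4 - 6x^3 - 5x^2 + 9x - 9
= -7x^5 + 2x^4 - 6x^3 - x^2 + 13x - 17


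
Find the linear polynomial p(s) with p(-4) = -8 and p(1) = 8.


p(s) = ms + b. Using p(-4)=-8, p(1)=8:
m = (-8 - 8)/(-4 - 1) = -16/-5 = 16/5
b = -8 - m*(-4) = -8 + 64/5 = 24/5
p(s) = (16/5)s + (24/5)


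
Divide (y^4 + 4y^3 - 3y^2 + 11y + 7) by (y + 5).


(y^4 + 4y^3 - 3y^2 + 11y + 7) / (y + 5)
Step 1: y^3 * (y + 5) = y^4 + 5y^3; subtract.
Step 2: -y^2 * (y + 5) = -y^3 - 5y^2; subtract.
Step 3: 2y * (y + 5) = 2y^2 + 10y; subtract.
Step 4: 1 * (y + 5) = y + 5; subtract.
Quotient: y^3 - y^2 + 2y + 1, Remainder: 2


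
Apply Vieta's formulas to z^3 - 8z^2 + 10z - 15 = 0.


Monic cubic z^3+bz^2+cz+d=0: sum=-b, pairwise sum=c, product=-d.
b=-8, c=10, d=-15
r1+r2+r3 = 8
r1r2+r1r3+r2r3 = 10
r1r2r3 = 15


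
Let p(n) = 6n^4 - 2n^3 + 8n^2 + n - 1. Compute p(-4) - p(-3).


p(-4) = 1787
p(-3) = 608
p(-4) - p(-3) = 1787 - 608 = 1179


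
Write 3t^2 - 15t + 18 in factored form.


Roots satisfy r1 + r2 = -b/a = 5 and r1*r2 = c/a = 6.
So r1 = 3, r2 = 2.
3t^2 - 15t + 18 = 3(t - r1)(t - r2) = 3(t - 3)(t - 2)


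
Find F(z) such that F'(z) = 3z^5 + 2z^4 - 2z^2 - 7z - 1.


Reverse power rule on each term:
  ∫ 3z^5 dz = (1/2)z^6
  ∫ 2z^4 dz = (2/5)z^5
  ∫ -2z^2 dz = -(2/3)z^3
  ∫ -7z dz = -(7/2)z^2
  ∫ -1 dz = -z
F(z) = (1/2)z^6 + (2/5)z^5 - (2/3)z^3 - (7/2)z^2 - z + C


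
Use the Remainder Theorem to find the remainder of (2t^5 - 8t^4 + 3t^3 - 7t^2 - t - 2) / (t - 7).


By the Remainder Theorem, the remainder equals p(7):
  2*(7)^5 = 33614
  -8*(7)^4 = -19208
  3*(7)^3 = 1029
  -7*(7)^2 = -343
  -1*(7)^1 = -7
  constant: -2
Sum: 33614 - 19208 + 1029 - 343 - 7 - 2 = 15083


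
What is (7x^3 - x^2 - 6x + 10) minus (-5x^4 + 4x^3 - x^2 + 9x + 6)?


Distribute the minus sign:
  (7x^3 - x^2 - 6x + 10)
- (-5x^4 + 4x^3 - x^2 + 9x + 6)
Negate second polynomial: 5x^4 - 4x^3 + x^2 - 9x - 6
Add: 5x^4 + 3x^3 - 15x + 4


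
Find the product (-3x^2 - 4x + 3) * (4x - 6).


Distribute each term of the first polynomial:
  (-3x^2)(4x - 6) = -12x^3 + 18x^2
  (-4x)(4x - 6) = -16x^2 + 24x
  (3)(4x - 6) = 12x - 18
Sum: -12x^3 + 2x^2 + 36x - 18


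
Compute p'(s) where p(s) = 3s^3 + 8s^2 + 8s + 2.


Apply the power rule term by term:
  d/ds(3s^3) = 9s^2
  d/ds(8s^2) = 16s
  d/ds(8s) = 8
  d/ds(2) = 0
p'(s) = 9s^2 + 16s + 8


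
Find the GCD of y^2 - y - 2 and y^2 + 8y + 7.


Factor each:
  y^2 - y - 2 = (y + 1)(y - 2)
  y^2 + 8y + 7 = (y + 1)(y + 7)
Common monic factor: y + 1


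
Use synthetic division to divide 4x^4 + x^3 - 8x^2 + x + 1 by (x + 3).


Synthetic division with c = -3. Coefficients: 4, 1, -8, 1, 1
Bring down 4.
  4 * -3 = -12; -12 + 1 = -11
  -11 * -3 = 33; 33 - 8 = 25
  25 * -3 = -75; -75 + 1 = -74
  -74 * -3 = 222; 222 + 1 = 223
Quotient: 4x^3 - 11x^2 + 25x - 74, Remainder: 223


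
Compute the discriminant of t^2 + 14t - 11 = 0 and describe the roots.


D = b^2 - 4ac = (14)^2 - 4(1)(-11) = 196 + 44 = 240
Since D > 0: two distinct irrational roots


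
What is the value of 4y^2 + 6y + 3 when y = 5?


Using direct substitution:
  4 * (5)^2 = 100
  6 * (5)^1 = 30
  constant: 3
Sum = 100 + 30 + 3 = 133
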